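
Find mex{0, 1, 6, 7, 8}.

2

The values 0, 1 are all present; 2 is the first non-negative integer missing from the set.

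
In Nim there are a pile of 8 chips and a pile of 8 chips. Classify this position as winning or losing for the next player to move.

Losing position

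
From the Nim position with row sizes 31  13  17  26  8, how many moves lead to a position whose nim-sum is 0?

Nim-sum: 31 ^ 13 ^ 17 ^ 26 ^ 8 = 17.
The overall nim-sum is X = 17. A row of size p has a winning move iff p XOR X < p (reduce it to p XOR X).
  31: 31 XOR 17 = 14 < 31 — winning move (to 14).
  13: 13 XOR 17 = 28 ≥ 13 — no move.
  17: 17 XOR 17 = 0 < 17 — winning move (to 0).
  26: 26 XOR 17 = 11 < 26 — winning move (to 11).
  8: 8 XOR 17 = 25 ≥ 8 — no move.
That gives 3 winning moves.

3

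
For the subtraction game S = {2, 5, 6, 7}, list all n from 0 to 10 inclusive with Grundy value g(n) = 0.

0, 1, 4

Build the Grundy sequence with g(k) = mex{g(k−s) : s ∈ {2, 5, 6, 7}, s ≤ k}:
k:     0  1  2  3  4  5  6  7  8  9 10
g(k):  0  0  1  1  0  2  1  3  2  2  3
The P-positions (g = 0) in 0..10 are 0, 1, 4.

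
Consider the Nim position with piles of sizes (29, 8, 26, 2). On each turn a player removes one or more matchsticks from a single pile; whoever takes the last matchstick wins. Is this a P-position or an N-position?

Compute the nim-sum pairwise:
29 XOR 8 = 21
21 XOR 26 = 15
15 XOR 2 = 13
The nim-sum is 13 ≠ 0, so this is an N-position: the player to move can win.

N-position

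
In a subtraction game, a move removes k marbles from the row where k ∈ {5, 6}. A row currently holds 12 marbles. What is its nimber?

Compute g(0), g(1), … for moves {5, 6}:
g(0) = mex{} = 0
g(1) = mex{} = 0
g(2) = mex{} = 0
g(3) = mex{} = 0
g(4) = mex{} = 0
g(5) = mex{0} = 1
g(6) = mex{0} = 1
g(7) = mex{0} = 1
g(8) = mex{0} = 1
g(9) = mex{0} = 1
g(10) = mex{0,1} = 2
g(11) = mex{1} = 0
g(12) = mex{1} = 0
So g(12) = 0.

0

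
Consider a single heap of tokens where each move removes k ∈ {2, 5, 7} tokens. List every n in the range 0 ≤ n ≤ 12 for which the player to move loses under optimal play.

0, 1, 4, 10

Build the Grundy sequence with g(k) = mex{g(k−s) : s ∈ {2, 5, 7}, s ≤ k}:
g(0) = mex{} = 0
g(1) = mex{} = 0
g(2) = mex{0} = 1
g(3) = mex{0} = 1
g(4) = mex{1} = 0
g(5) = mex{0,1} = 2
g(6) = mex{0} = 1
g(7) = mex{0,1,2} = 3
g(8) = mex{0,1} = 2
g(9) = mex{0,1,3} = 2
g(10) = mex{1,2} = 0
g(11) = mex{0,1,2} = 3
g(12) = mex{0,2,3} = 1
The P-positions (g = 0) in 0..12 are 0, 1, 4, 10.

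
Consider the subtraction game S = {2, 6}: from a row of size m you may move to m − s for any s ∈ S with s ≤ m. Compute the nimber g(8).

Compute g(0), g(1), … for moves {2, 6}:
k:     0  1  2  3  4  5  6  7  8
g(k):  0  0  1  1  0  0  1  1  0
So g(8) = 0.

0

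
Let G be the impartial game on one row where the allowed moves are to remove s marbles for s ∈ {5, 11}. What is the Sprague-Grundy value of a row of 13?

Compute g(0), g(1), … for moves {5, 11}:
k:     0  1  2  3  4  5  6  7  8  9 10 11 12 13
g(k):  0  0  0  0  0  1  1  1  1  1  0  2  2  2
So g(13) = 2.

2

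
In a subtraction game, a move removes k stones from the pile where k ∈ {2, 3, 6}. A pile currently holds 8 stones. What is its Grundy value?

2

Build the Grundy sequence with g(k) = mex{g(k−s) : s ∈ {2, 3, 6}, s ≤ k}:
k:     0  1  2  3  4  5  6  7  8
g(k):  0  0  1  1  2  0  3  1  2
So g(8) = 2.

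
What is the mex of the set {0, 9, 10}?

0 is in the set but 1 is not, so the mex is 1.

1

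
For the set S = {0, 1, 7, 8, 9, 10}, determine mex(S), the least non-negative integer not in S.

The values 0, 1 are all present; 2 is the first non-negative integer missing from the set.

2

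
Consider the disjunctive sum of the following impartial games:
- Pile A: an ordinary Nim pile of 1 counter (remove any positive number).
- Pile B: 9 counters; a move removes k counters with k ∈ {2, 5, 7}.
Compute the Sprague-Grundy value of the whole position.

3

Pile A is a plain Nim pile of size 1, so its Grundy value is 1.
For pile B, compute g(0), g(1), … with moves {2, 5, 7}:
k:     0  1  2  3  4  5  6  7  8  9
g(k):  0  0  1  1  0  2  1  3  2  2
So g(9) = 2.
The value of a disjunctive sum is the nim-sum of the parts.
Combined value = 1 XOR 2 = 3.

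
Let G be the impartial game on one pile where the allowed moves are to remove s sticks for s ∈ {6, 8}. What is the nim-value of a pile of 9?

1

Grundy values for subtraction set {6, 8}:
g(0) = mex{} = 0
g(1) = mex{} = 0
g(2) = mex{} = 0
g(3) = mex{} = 0
g(4) = mex{} = 0
g(5) = mex{} = 0
g(6) = mex{0} = 1
g(7) = mex{0} = 1
g(8) = mex{0} = 1
g(9) = mex{0} = 1
So g(9) = 1.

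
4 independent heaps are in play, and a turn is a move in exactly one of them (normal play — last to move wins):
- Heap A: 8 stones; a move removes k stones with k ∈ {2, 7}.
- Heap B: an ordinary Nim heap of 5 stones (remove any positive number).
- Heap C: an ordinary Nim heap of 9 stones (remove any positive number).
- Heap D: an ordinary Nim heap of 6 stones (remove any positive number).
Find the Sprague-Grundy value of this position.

For heap A, compute g(0), g(1), … with moves {2, 7}:
k:     0  1  2  3  4  5  6  7  8
g(k):  0  0  1  1  0  0  1  1  2
So g(8) = 2.
Heap B is a plain Nim heap of size 5, so its Grundy value is 5.
Heap C is a plain Nim heap of size 9, so its Grundy value is 9.
Heap D is a plain Nim heap of size 6, so its Grundy value is 6.
The value of a disjunctive sum is the nim-sum of the parts.
Combined value = 2 ⊕ 5 ⊕ 9 ⊕ 6 = 8.

8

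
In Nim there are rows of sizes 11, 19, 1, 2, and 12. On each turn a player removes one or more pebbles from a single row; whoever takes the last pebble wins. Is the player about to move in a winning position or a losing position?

Bitwise XOR of the heap sizes:
  01011  (11)
  10011  (19)
  00001  (1)
  00010  (2)
  01100  (12)
  -----
  10111  (23)
The nim-sum is 23 ≠ 0, so this is an N-position: the player to move can win.

Winning position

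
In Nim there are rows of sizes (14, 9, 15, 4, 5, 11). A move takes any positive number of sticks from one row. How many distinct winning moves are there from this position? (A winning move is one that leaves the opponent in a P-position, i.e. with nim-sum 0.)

Bitwise XOR of the heap sizes:
  1110  (14)
  1001  (9)
  1111  (15)
  0100  (4)
  0101  (5)
  1011  (11)
  ----
  0010  (2)
The overall nim-sum is X = 2. A row of size p has a winning move iff p XOR X < p (reduce it to p XOR X).
  14: 14 XOR 2 = 12 < 14 — winning move (to 12).
  9: 9 XOR 2 = 11 ≥ 9 — no move.
  15: 15 XOR 2 = 13 < 15 — winning move (to 13).
  4: 4 XOR 2 = 6 ≥ 4 — no move.
  5: 5 XOR 2 = 7 ≥ 5 — no move.
  11: 11 XOR 2 = 9 < 11 — winning move (to 9).
That gives 3 winning moves.

3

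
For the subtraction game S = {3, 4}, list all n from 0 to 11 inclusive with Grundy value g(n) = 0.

0, 1, 2, 7, 8, 9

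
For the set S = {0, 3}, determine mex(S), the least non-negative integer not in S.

0 is in the set but 1 is not, so the mex is 1.

1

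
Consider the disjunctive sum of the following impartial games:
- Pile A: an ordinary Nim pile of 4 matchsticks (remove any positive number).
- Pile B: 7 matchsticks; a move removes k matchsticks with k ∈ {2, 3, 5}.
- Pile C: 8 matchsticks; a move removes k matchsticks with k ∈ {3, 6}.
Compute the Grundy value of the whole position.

6

Pile A is a plain Nim pile of size 4, so its Grundy value is 4.
For pile B, compute g(0), g(1), … with moves {2, 3, 5}:
g(0) = mex{} = 0
g(1) = mex{} = 0
g(2) = mex{0} = 1
g(3) = mex{0} = 1
g(4) = mex{0,1} = 2
g(5) = mex{0,1} = 2
g(6) = mex{0,1,2} = 3
g(7) = mex{1,2} = 0
So g(7) = 0.
For pile C, compute g(0), g(1), … with moves {3, 6}:
k:     0  1  2  3  4  5  6  7  8
g(k):  0  0  0  1  1  1  2  2  2
So g(8) = 2.
By the Sprague-Grundy theorem, the Grundy value of a sum of independent games is the XOR of the component values.
Combined value = 4 XOR 0 XOR 2 = 6.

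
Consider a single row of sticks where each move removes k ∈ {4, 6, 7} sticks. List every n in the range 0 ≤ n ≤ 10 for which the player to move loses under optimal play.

0, 1, 2, 3

Compute g(0), g(1), … for moves {4, 6, 7}:
g(0) = mex{} = 0
g(1) = mex{} = 0
g(2) = mex{} = 0
g(3) = mex{} = 0
g(4) = mex{0} = 1
g(5) = mex{0} = 1
g(6) = mex{0} = 1
g(7) = mex{0} = 1
g(8) = mex{0,1} = 2
g(9) = mex{0,1} = 2
g(10) = mex{0,1} = 2
The P-positions (g = 0) in 0..10 are 0, 1, 2, 3.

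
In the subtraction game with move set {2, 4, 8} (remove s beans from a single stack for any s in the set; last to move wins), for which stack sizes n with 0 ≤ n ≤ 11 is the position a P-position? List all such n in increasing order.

0, 1, 6, 7

Compute g(0), g(1), … for moves {2, 4, 8}:
k:     0  1  2  3  4  5  6  7  8  9 10 11
g(k):  0  0  1  1  2  2  0  0  1  1  2  2
The P-positions (g = 0) in 0..11 are 0, 1, 6, 7.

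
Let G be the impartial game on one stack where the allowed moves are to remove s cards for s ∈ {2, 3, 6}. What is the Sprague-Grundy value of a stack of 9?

0

Grundy values for subtraction set {2, 3, 6}:
k:     0  1  2  3  4  5  6  7  8  9
g(k):  0  0  1  1  2  0  3  1  2  0
So g(9) = 0.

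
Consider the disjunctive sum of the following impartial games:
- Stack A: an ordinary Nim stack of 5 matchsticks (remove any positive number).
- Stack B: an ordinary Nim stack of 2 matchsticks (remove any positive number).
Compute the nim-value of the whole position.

7

Stack A is a plain Nim stack of size 5, so its Grundy value is 5.
Stack B is a plain Nim stack of size 2, so its Grundy value is 2.
By the Sprague-Grundy theorem, the Grundy value of a sum of independent games is the XOR of the component values.
Combined value = 5 ⊕ 2 = 7.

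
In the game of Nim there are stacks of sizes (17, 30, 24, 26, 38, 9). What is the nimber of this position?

Nim-sum: 17 ⊕ 30 ⊕ 24 ⊕ 26 ⊕ 38 ⊕ 9 = 34.

34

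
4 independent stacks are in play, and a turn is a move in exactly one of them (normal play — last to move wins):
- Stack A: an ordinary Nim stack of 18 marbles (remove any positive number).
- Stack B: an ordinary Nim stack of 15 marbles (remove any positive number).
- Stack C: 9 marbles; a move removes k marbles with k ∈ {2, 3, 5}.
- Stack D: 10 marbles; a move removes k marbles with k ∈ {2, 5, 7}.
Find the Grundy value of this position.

28

Stack A is a plain Nim stack of size 18, so its Grundy value is 18.
Stack B is a plain Nim stack of size 15, so its Grundy value is 15.
For stack C, compute g(0), g(1), … with moves {2, 3, 5}:
k:     0  1  2  3  4  5  6  7  8  9
g(k):  0  0  1  1  2  2  3  0  0  1
So g(9) = 1.
Build the Grundy sequence for stack D with g(k) = mex{g(k−s) : s ∈ {2, 5, 7}, s ≤ k}:
k:     0  1  2  3  4  5  6  7  8  9 10
g(k):  0  0  1  1  0  2  1  3  2  2  0
So g(10) = 0.
By the Sprague-Grundy theorem, the Grundy value of a sum of independent games is the XOR of the component values.
Combined value = 18 ⊕ 15 ⊕ 1 ⊕ 0 = 28.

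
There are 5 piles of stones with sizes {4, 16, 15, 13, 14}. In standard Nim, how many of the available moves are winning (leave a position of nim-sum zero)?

Nim-sum: 4 ⊕ 16 ⊕ 15 ⊕ 13 ⊕ 14 = 24.
The overall nim-sum is X = 24. A pile of size p has a winning move iff p XOR X < p (reduce it to p XOR X).
  4: 4 XOR 24 = 28 ≥ 4 — no move.
  16: 16 XOR 24 = 8 < 16 — winning move (to 8).
  15: 15 XOR 24 = 23 ≥ 15 — no move.
  13: 13 XOR 24 = 21 ≥ 13 — no move.
  14: 14 XOR 24 = 22 ≥ 14 — no move.
That gives 1 winning move.

1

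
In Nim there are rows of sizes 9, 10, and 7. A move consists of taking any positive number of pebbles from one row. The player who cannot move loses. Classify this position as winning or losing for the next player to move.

Winning position

Nim-sum: 9 XOR 10 XOR 7 = 4.
The nim-sum is 4 ≠ 0, so this is an N-position: the player to move can win.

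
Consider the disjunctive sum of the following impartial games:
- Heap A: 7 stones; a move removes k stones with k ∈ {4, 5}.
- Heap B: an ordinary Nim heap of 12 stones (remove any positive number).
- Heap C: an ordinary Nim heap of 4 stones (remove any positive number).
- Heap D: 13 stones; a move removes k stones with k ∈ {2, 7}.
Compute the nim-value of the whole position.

9

Build the Grundy sequence for heap A with g(k) = mex{g(k−s) : s ∈ {4, 5}, s ≤ k}:
g(0) = mex{} = 0
g(1) = mex{} = 0
g(2) = mex{} = 0
g(3) = mex{} = 0
g(4) = mex{0} = 1
g(5) = mex{0} = 1
g(6) = mex{0} = 1
g(7) = mex{0} = 1
So g(7) = 1.
Heap B is a plain Nim heap of size 12, so its Grundy value is 12.
Heap C is a plain Nim heap of size 4, so its Grundy value is 4.
Grundy values for heap D (subtraction set {2, 7}):
g(0) = mex{} = 0
g(1) = mex{} = 0
g(2) = mex{0} = 1
g(3) = mex{0} = 1
g(4) = mex{1} = 0
g(5) = mex{1} = 0
g(6) = mex{0} = 1
g(7) = mex{0} = 1
g(8) = mex{0,1} = 2
g(9) = mex{1} = 0
g(10) = mex{1,2} = 0
g(11) = mex{0} = 1
g(12) = mex{0} = 1
g(13) = mex{1} = 0
So g(13) = 0.
The value of a disjunctive sum is the nim-sum of the parts.
Combined value = 1 ⊕ 12 ⊕ 4 ⊕ 0 = 9.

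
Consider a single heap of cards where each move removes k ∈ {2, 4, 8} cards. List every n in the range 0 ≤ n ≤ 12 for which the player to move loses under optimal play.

0, 1, 6, 7, 12

Grundy values for subtraction set {2, 4, 8}:
k:     0  1  2  3  4  5  6  7  8  9 10 11 12
g(k):  0  0  1  1  2  2  0  0  1  1  2  2  0
The P-positions (g = 0) in 0..12 are 0, 1, 6, 7, 12.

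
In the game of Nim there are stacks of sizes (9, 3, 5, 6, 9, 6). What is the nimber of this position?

6

Write each in binary and XOR column by column:
  1001  (9)
  0011  (3)
  0101  (5)
  0110  (6)
  1001  (9)
  0110  (6)
  ----
  0110  (6)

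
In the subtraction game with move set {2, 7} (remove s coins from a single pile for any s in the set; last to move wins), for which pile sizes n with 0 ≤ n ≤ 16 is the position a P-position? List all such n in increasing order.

Grundy values for subtraction set {2, 7}:
k:     0  1  2  3  4  5  6  7  8  9 10 11 12 13 14 15 16
g(k):  0  0  1  1  0  0  1  1  2  0  0  1  1  0  0  1  1
The P-positions (g = 0) in 0..16 are 0, 1, 4, 5, 9, 10, 13, 14.

0, 1, 4, 5, 9, 10, 13, 14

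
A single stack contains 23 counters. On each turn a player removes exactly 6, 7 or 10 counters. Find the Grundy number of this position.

Compute g(0), g(1), … for moves {6, 7, 10}:
k:     0  1  2  3  4  5  6  7  8  9 10 11 12 13 14 15 16 17 18 19 20 21 22 23
g(k):  0  0  0  0  0  0  1  1  1  1  1  1  2  2  2  2  0  0  0  0  0  0  1  1
So g(23) = 1.

1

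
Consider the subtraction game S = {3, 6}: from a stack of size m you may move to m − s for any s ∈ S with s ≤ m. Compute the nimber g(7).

2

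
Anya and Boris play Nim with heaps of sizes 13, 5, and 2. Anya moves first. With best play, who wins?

Anya wins

Compute the nim-sum pairwise:
13 ^ 5 = 8
8 ^ 2 = 10
The nim-sum is 10 ≠ 0, so this is an N-position: the player to move can win; Anya has a winning move.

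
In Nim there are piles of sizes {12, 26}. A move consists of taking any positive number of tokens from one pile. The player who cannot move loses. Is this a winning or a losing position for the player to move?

Compute the nim-sum pairwise:
12 XOR 26 = 22
The nim-sum is 22 ≠ 0, so this is an N-position: the player to move can win.

Winning position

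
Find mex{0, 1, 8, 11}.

2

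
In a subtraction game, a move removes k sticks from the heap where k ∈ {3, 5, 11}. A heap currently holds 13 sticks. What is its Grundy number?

1

Compute g(0), g(1), … for moves {3, 5, 11}:
k:     0  1  2  3  4  5  6  7  8  9 10 11 12 13
g(k):  0  0  0  1  1  1  2  2  0  0  0  1  1  1
So g(13) = 1.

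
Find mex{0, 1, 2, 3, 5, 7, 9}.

The values 0, 1, 2, 3 are all present; 4 is the first non-negative integer missing from the set.

4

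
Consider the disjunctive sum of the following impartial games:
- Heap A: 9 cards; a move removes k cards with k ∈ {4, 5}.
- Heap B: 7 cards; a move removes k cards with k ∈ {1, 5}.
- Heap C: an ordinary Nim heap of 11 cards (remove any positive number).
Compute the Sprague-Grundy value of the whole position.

10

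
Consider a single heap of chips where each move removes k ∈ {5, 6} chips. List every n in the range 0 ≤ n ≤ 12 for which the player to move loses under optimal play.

0, 1, 2, 3, 4, 11, 12

Build the Grundy sequence with g(k) = mex{g(k−s) : s ∈ {5, 6}, s ≤ k}:
k:     0  1  2  3  4  5  6  7  8  9 10 11 12
g(k):  0  0  0  0  0  1  1  1  1  1  2  0  0
The P-positions (g = 0) in 0..12 are 0, 1, 2, 3, 4, 11, 12.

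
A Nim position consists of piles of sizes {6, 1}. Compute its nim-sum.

7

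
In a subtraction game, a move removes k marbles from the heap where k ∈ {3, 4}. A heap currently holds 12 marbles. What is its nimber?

1

Compute g(0), g(1), … for moves {3, 4}:
k:     0  1  2  3  4  5  6  7  8  9 10 11 12
g(k):  0  0  0  1  1  1  2  0  0  0  1  1  1
So g(12) = 1.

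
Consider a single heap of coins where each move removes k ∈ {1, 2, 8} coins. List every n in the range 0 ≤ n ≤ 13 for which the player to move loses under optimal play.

Compute g(0), g(1), … for moves {1, 2, 8}:
g(0) = mex{} = 0
g(1) = mex{0} = 1
g(2) = mex{0,1} = 2
g(3) = mex{1,2} = 0
g(4) = mex{0,2} = 1
g(5) = mex{0,1} = 2
g(6) = mex{1,2} = 0
g(7) = mex{0,2} = 1
g(8) = mex{0,1} = 2
g(9) = mex{1,2} = 0
g(10) = mex{0,2} = 1
g(11) = mex{0,1} = 2
g(12) = mex{1,2} = 0
g(13) = mex{0,2} = 1
The P-positions (g = 0) in 0..13 are 0, 3, 6, 9, 12.

0, 3, 6, 9, 12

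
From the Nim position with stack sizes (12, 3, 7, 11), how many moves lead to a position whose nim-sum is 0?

3

In binary:
  1100  (12)
  0011  (3)
  0111  (7)
  1011  (11)
  ----
  0011  (3)
The overall nim-sum is X = 3. A stack of size p has a winning move iff p XOR X < p (reduce it to p XOR X).
  12: 12 XOR 3 = 15 ≥ 12 — no move.
  3: 3 XOR 3 = 0 < 3 — winning move (to 0).
  7: 7 XOR 3 = 4 < 7 — winning move (to 4).
  11: 11 XOR 3 = 8 < 11 — winning move (to 8).
That gives 3 winning moves.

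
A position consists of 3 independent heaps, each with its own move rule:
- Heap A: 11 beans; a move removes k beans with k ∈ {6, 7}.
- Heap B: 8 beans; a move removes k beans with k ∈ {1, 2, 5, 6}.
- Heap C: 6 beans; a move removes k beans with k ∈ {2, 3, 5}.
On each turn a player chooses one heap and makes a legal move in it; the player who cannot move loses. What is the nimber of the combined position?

Grundy values for heap A (subtraction set {6, 7}):
g(0) = mex{} = 0
g(1) = mex{} = 0
g(2) = mex{} = 0
g(3) = mex{} = 0
g(4) = mex{} = 0
g(5) = mex{} = 0
g(6) = mex{0} = 1
g(7) = mex{0} = 1
g(8) = mex{0} = 1
g(9) = mex{0} = 1
g(10) = mex{0} = 1
g(11) = mex{0} = 1
So g(11) = 1.
Grundy values for heap B (subtraction set {1, 2, 5, 6}):
g(0) = mex{} = 0
g(1) = mex{0} = 1
g(2) = mex{0,1} = 2
g(3) = mex{1,2} = 0
g(4) = mex{0,2} = 1
g(5) = mex{0,1} = 2
g(6) = mex{0,1,2} = 3
g(7) = mex{1,2,3} = 0
g(8) = mex{0,2,3} = 1
So g(8) = 1.
Build the Grundy sequence for heap C with g(k) = mex{g(k−s) : s ∈ {2, 3, 5}, s ≤ k}:
k:     0  1  2  3  4  5  6
g(k):  0  0  1  1  2  2  3
So g(6) = 3.
The value of a disjunctive sum is the nim-sum of the parts.
Combined value = 1 XOR 1 XOR 3 = 3.

3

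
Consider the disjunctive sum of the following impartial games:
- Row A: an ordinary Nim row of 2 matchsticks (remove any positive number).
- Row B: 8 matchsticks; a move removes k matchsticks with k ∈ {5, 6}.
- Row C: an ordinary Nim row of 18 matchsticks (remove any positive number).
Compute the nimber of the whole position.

17

Row A is a plain Nim row of size 2, so its Grundy value is 2.
For row B, compute g(0), g(1), … with moves {5, 6}:
g(0) = mex{} = 0
g(1) = mex{} = 0
g(2) = mex{} = 0
g(3) = mex{} = 0
g(4) = mex{} = 0
g(5) = mex{0} = 1
g(6) = mex{0} = 1
g(7) = mex{0} = 1
g(8) = mex{0} = 1
So g(8) = 1.
Row C is a plain Nim row of size 18, so its Grundy value is 18.
By the Sprague-Grundy theorem, the Grundy value of a sum of independent games is the XOR of the component values.
Combined value = 2 XOR 1 XOR 18 = 17.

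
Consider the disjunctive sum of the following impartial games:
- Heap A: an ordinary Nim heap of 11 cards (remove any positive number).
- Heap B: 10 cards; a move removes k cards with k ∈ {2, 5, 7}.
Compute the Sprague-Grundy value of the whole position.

11

Heap A is a plain Nim heap of size 11, so its Grundy value is 11.
For heap B, compute g(0), g(1), … with moves {2, 5, 7}:
k:     0  1  2  3  4  5  6  7  8  9 10
g(k):  0  0  1  1  0  2  1  3  2  2  0
So g(10) = 0.
By the Sprague-Grundy theorem, the Grundy value of a sum of independent games is the XOR of the component values.
Combined value = 11 XOR 0 = 11.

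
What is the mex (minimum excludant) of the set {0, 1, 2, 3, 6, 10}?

The values 0, 1, 2, 3 are all present; 4 is the first non-negative integer missing from the set.

4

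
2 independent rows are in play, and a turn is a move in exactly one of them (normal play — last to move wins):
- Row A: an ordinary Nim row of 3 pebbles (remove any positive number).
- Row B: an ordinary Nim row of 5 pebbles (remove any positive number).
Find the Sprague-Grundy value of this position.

6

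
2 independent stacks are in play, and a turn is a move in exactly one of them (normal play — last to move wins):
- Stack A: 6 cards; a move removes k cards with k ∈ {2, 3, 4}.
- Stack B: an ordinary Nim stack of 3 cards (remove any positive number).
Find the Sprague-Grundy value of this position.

Grundy values for stack A (subtraction set {2, 3, 4}):
k:     0  1  2  3  4  5  6
g(k):  0  0  1  1  2  2  0
So g(6) = 0.
Stack B is a plain Nim stack of size 3, so its Grundy value is 3.
The value of a disjunctive sum is the nim-sum of the parts.
Combined value = 0 XOR 3 = 3.

3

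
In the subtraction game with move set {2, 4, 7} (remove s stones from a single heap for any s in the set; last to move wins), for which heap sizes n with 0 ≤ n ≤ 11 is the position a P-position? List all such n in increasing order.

Compute g(0), g(1), … for moves {2, 4, 7}:
g(0) = mex{} = 0
g(1) = mex{} = 0
g(2) = mex{0} = 1
g(3) = mex{0} = 1
g(4) = mex{0,1} = 2
g(5) = mex{0,1} = 2
g(6) = mex{1,2} = 0
g(7) = mex{0,1,2} = 3
g(8) = mex{0,2} = 1
g(9) = mex{1,2,3} = 0
g(10) = mex{0,1} = 2
g(11) = mex{0,2,3} = 1
The P-positions (g = 0) in 0..11 are 0, 1, 6, 9.

0, 1, 6, 9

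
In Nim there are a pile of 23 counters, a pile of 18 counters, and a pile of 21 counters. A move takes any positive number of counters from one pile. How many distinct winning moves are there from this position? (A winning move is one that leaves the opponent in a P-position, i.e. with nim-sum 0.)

3

Nim-sum: 23 ⊕ 18 ⊕ 21 = 16.
The overall nim-sum is X = 16. A pile of size p has a winning move iff p XOR X < p (reduce it to p XOR X).
  23: 23 XOR 16 = 7 < 23 — winning move (to 7).
  18: 18 XOR 16 = 2 < 18 — winning move (to 2).
  21: 21 XOR 16 = 5 < 21 — winning move (to 5).
That gives 3 winning moves.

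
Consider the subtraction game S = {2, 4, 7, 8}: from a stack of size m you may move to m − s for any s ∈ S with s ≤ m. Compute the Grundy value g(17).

0

Build the Grundy sequence with g(k) = mex{g(k−s) : s ∈ {2, 4, 7, 8}, s ≤ k}:
k:     0  1  2  3  4  5  6  7  8  9 10 11 12 13 14 15 16 17
g(k):  0  0  1  1  2  2  0  3  1  4  2  0  0  1  1  2  2  0
So g(17) = 0.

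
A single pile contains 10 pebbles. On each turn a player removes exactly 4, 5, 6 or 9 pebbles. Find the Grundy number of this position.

2

Compute g(0), g(1), … for moves {4, 5, 6, 9}:
g(0) = mex{} = 0
g(1) = mex{} = 0
g(2) = mex{} = 0
g(3) = mex{} = 0
g(4) = mex{0} = 1
g(5) = mex{0} = 1
g(6) = mex{0} = 1
g(7) = mex{0} = 1
g(8) = mex{0,1} = 2
g(9) = mex{0,1} = 2
g(10) = mex{0,1} = 2
So g(10) = 2.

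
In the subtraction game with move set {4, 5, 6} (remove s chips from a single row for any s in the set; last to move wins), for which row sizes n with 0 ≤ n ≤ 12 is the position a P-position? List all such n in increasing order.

Grundy values for subtraction set {4, 5, 6}:
g(0) = mex{} = 0
g(1) = mex{} = 0
g(2) = mex{} = 0
g(3) = mex{} = 0
g(4) = mex{0} = 1
g(5) = mex{0} = 1
g(6) = mex{0} = 1
g(7) = mex{0} = 1
g(8) = mex{0,1} = 2
g(9) = mex{0,1} = 2
g(10) = mex{1} = 0
g(11) = mex{1} = 0
g(12) = mex{1,2} = 0
The P-positions (g = 0) in 0..12 are 0, 1, 2, 3, 10, 11, 12.

0, 1, 2, 3, 10, 11, 12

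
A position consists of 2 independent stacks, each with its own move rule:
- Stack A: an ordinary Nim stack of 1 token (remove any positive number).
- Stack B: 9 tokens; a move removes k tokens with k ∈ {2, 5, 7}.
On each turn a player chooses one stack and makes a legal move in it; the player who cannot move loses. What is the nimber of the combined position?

3

Stack A is a plain Nim stack of size 1, so its Grundy value is 1.
Build the Grundy sequence for stack B with g(k) = mex{g(k−s) : s ∈ {2, 5, 7}, s ≤ k}:
k:     0  1  2  3  4  5  6  7  8  9
g(k):  0  0  1  1  0  2  1  3  2  2
So g(9) = 2.
By the Sprague-Grundy theorem, the Grundy value of a sum of independent games is the XOR of the component values.
Combined value = 1 XOR 2 = 3.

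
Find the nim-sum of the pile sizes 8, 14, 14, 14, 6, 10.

Compute the nim-sum pairwise:
8 ^ 14 = 6
6 ^ 14 = 8
8 ^ 14 = 6
6 ^ 6 = 0
0 ^ 10 = 10

10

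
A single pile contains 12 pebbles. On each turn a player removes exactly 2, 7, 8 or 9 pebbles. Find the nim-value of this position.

2

Compute g(0), g(1), … for moves {2, 7, 8, 9}:
g(0) = mex{} = 0
g(1) = mex{} = 0
g(2) = mex{0} = 1
g(3) = mex{0} = 1
g(4) = mex{1} = 0
g(5) = mex{1} = 0
g(6) = mex{0} = 1
g(7) = mex{0} = 1
g(8) = mex{0,1} = 2
g(9) = mex{0,1} = 2
g(10) = mex{0,1,2} = 3
g(11) = mex{0,1,2} = 3
g(12) = mex{0,1,3} = 2
So g(12) = 2.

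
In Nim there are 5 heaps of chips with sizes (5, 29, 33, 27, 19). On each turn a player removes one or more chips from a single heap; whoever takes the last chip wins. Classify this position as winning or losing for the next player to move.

Winning position

Write each in binary and XOR column by column:
  000101  (5)
  011101  (29)
  100001  (33)
  011011  (27)
  010011  (19)
  ------
  110001  (49)
The nim-sum is 49 ≠ 0, so this is an N-position: the player to move can win.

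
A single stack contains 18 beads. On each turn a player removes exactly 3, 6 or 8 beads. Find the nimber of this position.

2

Grundy values for subtraction set {3, 6, 8}:
k:     0  1  2  3  4  5  6  7  8  9 10 11 12 13 14 15 16 17 18
g(k):  0  0  0  1  1  1  2  2  2  3  3  0  0  0  1  1  1  2  2
So g(18) = 2.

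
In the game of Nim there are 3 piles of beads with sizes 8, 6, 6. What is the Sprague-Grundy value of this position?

Compute the nim-sum pairwise:
8 XOR 6 = 14
14 XOR 6 = 8

8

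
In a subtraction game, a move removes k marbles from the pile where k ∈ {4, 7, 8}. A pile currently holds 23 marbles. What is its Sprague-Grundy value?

2

Build the Grundy sequence with g(k) = mex{g(k−s) : s ∈ {4, 7, 8}, s ≤ k}:
k:     0  1  2  3  4  5  6  7  8  9 10 11 12 13 14 15 16 17 18 19 20 21 22 23
g(k):  0  0  0  0  1  1  1  1  2  2  2  2  0  0  0  0  1  1  1  1  2  2  2  2
So g(23) = 2.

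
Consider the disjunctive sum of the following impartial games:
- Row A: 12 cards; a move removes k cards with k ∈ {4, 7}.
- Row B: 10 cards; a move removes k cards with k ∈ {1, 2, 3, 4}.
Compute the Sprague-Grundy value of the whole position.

Build the Grundy sequence for row A with g(k) = mex{g(k−s) : s ∈ {4, 7}, s ≤ k}:
k:     0  1  2  3  4  5  6  7  8  9 10 11 12
g(k):  0  0  0  0  1  1  1  1  2  2  2  0  0
So g(12) = 0.
Build the Grundy sequence for row B with g(k) = mex{g(k−s) : s ∈ {1, 2, 3, 4}, s ≤ k}:
k:     0  1  2  3  4  5  6  7  8  9 10
g(k):  0  1  2  3  4  0  1  2  3  4  0
So g(10) = 0.
By the Sprague-Grundy theorem, the Grundy value of a sum of independent games is the XOR of the component values.
Combined value = 0 XOR 0 = 0.

0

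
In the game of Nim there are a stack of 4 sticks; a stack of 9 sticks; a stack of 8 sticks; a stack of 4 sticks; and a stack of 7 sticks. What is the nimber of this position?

6

In binary:
  0100  (4)
  1001  (9)
  1000  (8)
  0100  (4)
  0111  (7)
  ----
  0110  (6)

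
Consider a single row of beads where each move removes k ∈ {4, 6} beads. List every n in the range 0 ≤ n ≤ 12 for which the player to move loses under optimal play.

0, 1, 2, 3, 10, 11, 12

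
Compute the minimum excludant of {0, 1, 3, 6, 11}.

2

The values 0, 1 are all present; 2 is the first non-negative integer missing from the set.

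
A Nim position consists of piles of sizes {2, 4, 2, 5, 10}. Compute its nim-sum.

Nim-sum: 2 ⊕ 4 ⊕ 2 ⊕ 5 ⊕ 10 = 11.

11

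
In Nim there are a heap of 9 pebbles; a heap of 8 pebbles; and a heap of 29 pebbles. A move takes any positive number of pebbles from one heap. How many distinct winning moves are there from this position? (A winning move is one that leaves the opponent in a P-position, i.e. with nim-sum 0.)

Write each in binary and XOR column by column:
  01001  (9)
  01000  (8)
  11101  (29)
  -----
  11100  (28)
The overall nim-sum is X = 28. A heap of size p has a winning move iff p XOR X < p (reduce it to p XOR X).
  9: 9 XOR 28 = 21 ≥ 9 — no move.
  8: 8 XOR 28 = 20 ≥ 8 — no move.
  29: 29 XOR 28 = 1 < 29 — winning move (to 1).
That gives 1 winning move.

1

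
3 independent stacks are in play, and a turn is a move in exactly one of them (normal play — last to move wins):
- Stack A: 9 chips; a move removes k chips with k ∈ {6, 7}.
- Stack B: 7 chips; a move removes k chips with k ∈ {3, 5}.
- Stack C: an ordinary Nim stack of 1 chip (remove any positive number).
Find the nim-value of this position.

Grundy values for stack A (subtraction set {6, 7}):
k:     0  1  2  3  4  5  6  7  8  9
g(k):  0  0  0  0  0  0  1  1  1  1
So g(9) = 1.
For stack B, compute g(0), g(1), … with moves {3, 5}:
g(0) = mex{} = 0
g(1) = mex{} = 0
g(2) = mex{} = 0
g(3) = mex{0} = 1
g(4) = mex{0} = 1
g(5) = mex{0} = 1
g(6) = mex{0,1} = 2
g(7) = mex{0,1} = 2
So g(7) = 2.
Stack C is a plain Nim stack of size 1, so its Grundy value is 1.
By the Sprague-Grundy theorem, the Grundy value of a sum of independent games is the XOR of the component values.
Combined value = 1 XOR 2 XOR 1 = 2.

2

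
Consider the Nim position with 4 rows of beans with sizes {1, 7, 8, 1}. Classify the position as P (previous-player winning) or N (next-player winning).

N-position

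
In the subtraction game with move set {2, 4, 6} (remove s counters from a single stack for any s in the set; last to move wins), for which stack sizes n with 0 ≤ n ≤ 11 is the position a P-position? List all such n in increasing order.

Compute g(0), g(1), … for moves {2, 4, 6}:
k:     0  1  2  3  4  5  6  7  8  9 10 11
g(k):  0  0  1  1  2  2  3  3  0  0  1  1
The P-positions (g = 0) in 0..11 are 0, 1, 8, 9.

0, 1, 8, 9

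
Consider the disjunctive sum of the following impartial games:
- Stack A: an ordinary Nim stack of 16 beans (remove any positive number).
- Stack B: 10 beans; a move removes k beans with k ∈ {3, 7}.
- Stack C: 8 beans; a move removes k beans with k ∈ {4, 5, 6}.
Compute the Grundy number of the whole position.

18

Stack A is a plain Nim stack of size 16, so its Grundy value is 16.
Grundy values for stack B (subtraction set {3, 7}):
k:     0  1  2  3  4  5  6  7  8  9 10
g(k):  0  0  0  1  1  1  0  2  2  1  0
So g(10) = 0.
For stack C, compute g(0), g(1), … with moves {4, 5, 6}:
k:     0  1  2  3  4  5  6  7  8
g(k):  0  0  0  0  1  1  1  1  2
So g(8) = 2.
The value of a disjunctive sum is the nim-sum of the parts.
Combined value = 16 ⊕ 0 ⊕ 2 = 18.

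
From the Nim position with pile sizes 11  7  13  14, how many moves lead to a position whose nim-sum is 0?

3

Compute the nim-sum pairwise:
11 ^ 7 = 12
12 ^ 13 = 1
1 ^ 14 = 15
The overall nim-sum is X = 15. A pile of size p has a winning move iff p XOR X < p (reduce it to p XOR X).
  11: 11 XOR 15 = 4 < 11 — winning move (to 4).
  7: 7 XOR 15 = 8 ≥ 7 — no move.
  13: 13 XOR 15 = 2 < 13 — winning move (to 2).
  14: 14 XOR 15 = 1 < 14 — winning move (to 1).
That gives 3 winning moves.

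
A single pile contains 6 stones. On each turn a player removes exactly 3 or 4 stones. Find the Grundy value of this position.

2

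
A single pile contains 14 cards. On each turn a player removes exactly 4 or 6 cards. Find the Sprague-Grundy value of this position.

1

Build the Grundy sequence with g(k) = mex{g(k−s) : s ∈ {4, 6}, s ≤ k}:
k:     0  1  2  3  4  5  6  7  8  9 10 11 12 13 14
g(k):  0  0  0  0  1  1  1  1  2  2  0  0  0  0  1
So g(14) = 1.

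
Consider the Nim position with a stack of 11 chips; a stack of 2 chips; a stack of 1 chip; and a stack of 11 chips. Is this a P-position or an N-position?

Compute the nim-sum pairwise:
11 ^ 2 = 9
9 ^ 1 = 8
8 ^ 11 = 3
The nim-sum is 3 ≠ 0, so this is an N-position: the player to move can win.

N-position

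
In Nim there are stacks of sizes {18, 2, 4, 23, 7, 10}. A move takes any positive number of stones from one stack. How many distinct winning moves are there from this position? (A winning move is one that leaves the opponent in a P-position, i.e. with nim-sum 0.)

1

Compute the nim-sum pairwise:
18 XOR 2 = 16
16 XOR 4 = 20
20 XOR 23 = 3
3 XOR 7 = 4
4 XOR 10 = 14
The overall nim-sum is X = 14. A stack of size p has a winning move iff p XOR X < p (reduce it to p XOR X).
  18: 18 XOR 14 = 28 ≥ 18 — no move.
  2: 2 XOR 14 = 12 ≥ 2 — no move.
  4: 4 XOR 14 = 10 ≥ 4 — no move.
  23: 23 XOR 14 = 25 ≥ 23 — no move.
  7: 7 XOR 14 = 9 ≥ 7 — no move.
  10: 10 XOR 14 = 4 < 10 — winning move (to 4).
That gives 1 winning move.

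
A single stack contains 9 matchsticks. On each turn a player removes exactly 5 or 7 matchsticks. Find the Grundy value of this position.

Build the Grundy sequence with g(k) = mex{g(k−s) : s ∈ {5, 7}, s ≤ k}:
g(0) = mex{} = 0
g(1) = mex{} = 0
g(2) = mex{} = 0
g(3) = mex{} = 0
g(4) = mex{} = 0
g(5) = mex{0} = 1
g(6) = mex{0} = 1
g(7) = mex{0} = 1
g(8) = mex{0} = 1
g(9) = mex{0} = 1
So g(9) = 1.

1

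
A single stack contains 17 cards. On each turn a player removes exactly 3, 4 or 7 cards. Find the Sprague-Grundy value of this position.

Build the Grundy sequence with g(k) = mex{g(k−s) : s ∈ {3, 4, 7}, s ≤ k}:
k:     0  1  2  3  4  5  6  7  8  9 10 11 12 13 14 15 16 17
g(k):  0  0  0  1  1  1  2  2  2  3  0  0  0  1  1  1  2  2
So g(17) = 2.

2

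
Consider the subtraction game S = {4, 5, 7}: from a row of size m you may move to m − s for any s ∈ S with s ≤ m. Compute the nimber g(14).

0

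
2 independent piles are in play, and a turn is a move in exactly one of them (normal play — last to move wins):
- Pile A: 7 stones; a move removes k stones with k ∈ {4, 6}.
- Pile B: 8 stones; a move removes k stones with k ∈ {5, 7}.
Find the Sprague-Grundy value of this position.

0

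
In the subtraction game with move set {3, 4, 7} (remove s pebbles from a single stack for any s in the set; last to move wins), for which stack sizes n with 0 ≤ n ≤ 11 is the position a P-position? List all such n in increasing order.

0, 1, 2, 10, 11

Grundy values for subtraction set {3, 4, 7}:
g(0) = mex{} = 0
g(1) = mex{} = 0
g(2) = mex{} = 0
g(3) = mex{0} = 1
g(4) = mex{0} = 1
g(5) = mex{0} = 1
g(6) = mex{0,1} = 2
g(7) = mex{0,1} = 2
g(8) = mex{0,1} = 2
g(9) = mex{0,1,2} = 3
g(10) = mex{1,2} = 0
g(11) = mex{1,2} = 0
The P-positions (g = 0) in 0..11 are 0, 1, 2, 10, 11.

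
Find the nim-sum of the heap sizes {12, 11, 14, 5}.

12

Compute the nim-sum pairwise:
12 XOR 11 = 7
7 XOR 14 = 9
9 XOR 5 = 12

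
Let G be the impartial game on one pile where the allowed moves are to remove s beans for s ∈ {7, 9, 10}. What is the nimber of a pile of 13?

Compute g(0), g(1), … for moves {7, 9, 10}:
k:     0  1  2  3  4  5  6  7  8  9 10 11 12 13
g(k):  0  0  0  0  0  0  0  1  1  1  1  1  1  1
So g(13) = 1.

1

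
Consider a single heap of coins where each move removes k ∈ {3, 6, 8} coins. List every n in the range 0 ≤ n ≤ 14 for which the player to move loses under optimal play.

0, 1, 2, 11, 12, 13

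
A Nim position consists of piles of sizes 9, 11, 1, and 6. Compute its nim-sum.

5

Compute the nim-sum pairwise:
9 ^ 11 = 2
2 ^ 1 = 3
3 ^ 6 = 5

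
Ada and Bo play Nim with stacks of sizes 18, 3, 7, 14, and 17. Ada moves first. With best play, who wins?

Ada wins

Write each in binary and XOR column by column:
  10010  (18)
  00011  (3)
  00111  (7)
  01110  (14)
  10001  (17)
  -----
  01001  (9)
The nim-sum is 9 ≠ 0, so this is an N-position: the player to move can win; Ada has a winning move.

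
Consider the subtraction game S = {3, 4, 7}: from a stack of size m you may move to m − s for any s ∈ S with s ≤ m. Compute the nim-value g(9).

Grundy values for subtraction set {3, 4, 7}:
k:     0  1  2  3  4  5  6  7  8  9
g(k):  0  0  0  1  1  1  2  2  2  3
So g(9) = 3.

3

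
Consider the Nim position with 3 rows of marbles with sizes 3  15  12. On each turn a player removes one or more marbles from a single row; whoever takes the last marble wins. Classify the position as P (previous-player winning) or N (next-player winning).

In binary:
  0011  (3)
  1111  (15)
  1100  (12)
  ----
  0000  (0)
The nim-sum is 0, so this is a P-position: the player to move is in a losing position under optimal play.

P-position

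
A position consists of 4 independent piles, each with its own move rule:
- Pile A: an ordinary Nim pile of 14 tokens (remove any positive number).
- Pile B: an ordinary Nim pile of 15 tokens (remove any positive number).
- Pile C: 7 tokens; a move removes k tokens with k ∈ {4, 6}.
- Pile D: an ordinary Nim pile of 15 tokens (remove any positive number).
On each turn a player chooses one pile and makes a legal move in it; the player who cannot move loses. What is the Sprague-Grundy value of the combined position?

15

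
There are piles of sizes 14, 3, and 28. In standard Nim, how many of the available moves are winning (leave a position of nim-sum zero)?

1

In binary:
  01110  (14)
  00011  (3)
  11100  (28)
  -----
  10001  (17)
The overall nim-sum is X = 17. A pile of size p has a winning move iff p XOR X < p (reduce it to p XOR X).
  14: 14 XOR 17 = 31 ≥ 14 — no move.
  3: 3 XOR 17 = 18 ≥ 3 — no move.
  28: 28 XOR 17 = 13 < 28 — winning move (to 13).
That gives 1 winning move.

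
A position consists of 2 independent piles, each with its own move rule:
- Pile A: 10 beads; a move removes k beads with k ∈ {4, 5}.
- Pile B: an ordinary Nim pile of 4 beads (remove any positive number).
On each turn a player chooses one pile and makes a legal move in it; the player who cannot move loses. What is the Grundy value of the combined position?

4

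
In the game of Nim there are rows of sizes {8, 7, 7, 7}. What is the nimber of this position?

15

Nim-sum: 8 ^ 7 ^ 7 ^ 7 = 15.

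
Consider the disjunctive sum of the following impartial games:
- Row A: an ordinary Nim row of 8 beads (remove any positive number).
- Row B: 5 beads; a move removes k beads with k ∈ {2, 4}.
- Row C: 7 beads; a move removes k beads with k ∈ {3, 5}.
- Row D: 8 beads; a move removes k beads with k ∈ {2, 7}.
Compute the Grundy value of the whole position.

10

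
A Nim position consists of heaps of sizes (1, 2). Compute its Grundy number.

3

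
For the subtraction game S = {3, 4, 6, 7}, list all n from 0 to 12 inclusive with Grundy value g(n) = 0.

0, 1, 2, 10, 11, 12

Grundy values for subtraction set {3, 4, 6, 7}:
g(0) = mex{} = 0
g(1) = mex{} = 0
g(2) = mex{} = 0
g(3) = mex{0} = 1
g(4) = mex{0} = 1
g(5) = mex{0} = 1
g(6) = mex{0,1} = 2
g(7) = mex{0,1} = 2
g(8) = mex{0,1} = 2
g(9) = mex{0,1,2} = 3
g(10) = mex{1,2} = 0
g(11) = mex{1,2} = 0
g(12) = mex{1,2,3} = 0
The P-positions (g = 0) in 0..12 are 0, 1, 2, 10, 11, 12.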